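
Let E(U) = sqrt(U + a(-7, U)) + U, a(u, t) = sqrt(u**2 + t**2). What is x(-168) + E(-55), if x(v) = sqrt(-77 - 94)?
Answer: -55 + sqrt(-55 + sqrt(3074)) + 3*I*sqrt(19) ≈ -54.334 + 13.077*I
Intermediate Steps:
x(v) = 3*I*sqrt(19) (x(v) = sqrt(-171) = 3*I*sqrt(19))
a(u, t) = sqrt(t**2 + u**2)
E(U) = U + sqrt(U + sqrt(49 + U**2)) (E(U) = sqrt(U + sqrt(U**2 + (-7)**2)) + U = sqrt(U + sqrt(U**2 + 49)) + U = sqrt(U + sqrt(49 + U**2)) + U = U + sqrt(U + sqrt(49 + U**2)))
x(-168) + E(-55) = 3*I*sqrt(19) + (-55 + sqrt(-55 + sqrt(49 + (-55)**2))) = 3*I*sqrt(19) + (-55 + sqrt(-55 + sqrt(49 + 3025))) = 3*I*sqrt(19) + (-55 + sqrt(-55 + sqrt(3074))) = -55 + sqrt(-55 + sqrt(3074)) + 3*I*sqrt(19)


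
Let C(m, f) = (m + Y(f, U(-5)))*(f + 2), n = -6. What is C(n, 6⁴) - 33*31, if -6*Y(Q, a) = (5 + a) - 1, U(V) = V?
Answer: -25784/3 ≈ -8594.7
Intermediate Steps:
Y(Q, a) = -⅔ - a/6 (Y(Q, a) = -((5 + a) - 1)/6 = -(4 + a)/6 = -⅔ - a/6)
C(m, f) = (2 + f)*(⅙ + m) (C(m, f) = (m + (-⅔ - ⅙*(-5)))*(f + 2) = (m + (-⅔ + ⅚))*(2 + f) = (m + ⅙)*(2 + f) = (⅙ + m)*(2 + f) = (2 + f)*(⅙ + m))
C(n, 6⁴) - 33*31 = (⅓ + 2*(-6) + (⅙)*6⁴ + 6⁴*(-6)) - 33*31 = (⅓ - 12 + (⅙)*1296 + 1296*(-6)) - 1023 = (⅓ - 12 + 216 - 7776) - 1023 = -22715/3 - 1023 = -25784/3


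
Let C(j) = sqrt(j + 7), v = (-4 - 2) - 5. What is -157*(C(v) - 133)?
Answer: 20881 - 314*I ≈ 20881.0 - 314.0*I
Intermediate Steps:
v = -11 (v = -6 - 5 = -11)
C(j) = sqrt(7 + j)
-157*(C(v) - 133) = -157*(sqrt(7 - 11) - 133) = -157*(sqrt(-4) - 133) = -157*(2*I - 133) = -157*(-133 + 2*I) = 20881 - 314*I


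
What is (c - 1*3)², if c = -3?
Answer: 36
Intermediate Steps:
(c - 1*3)² = (-3 - 1*3)² = (-3 - 3)² = (-6)² = 36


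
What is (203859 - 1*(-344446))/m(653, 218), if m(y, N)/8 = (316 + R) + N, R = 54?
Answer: 548305/4704 ≈ 116.56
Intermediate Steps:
m(y, N) = 2960 + 8*N (m(y, N) = 8*((316 + 54) + N) = 8*(370 + N) = 2960 + 8*N)
(203859 - 1*(-344446))/m(653, 218) = (203859 - 1*(-344446))/(2960 + 8*218) = (203859 + 344446)/(2960 + 1744) = 548305/4704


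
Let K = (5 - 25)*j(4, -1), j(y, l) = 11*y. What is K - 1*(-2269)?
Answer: 1389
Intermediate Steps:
K = -880 (K = (5 - 25)*(11*4) = -20*44 = -880)
K - 1*(-2269) = -880 - 1*(-2269) = -880 + 2269 = 1389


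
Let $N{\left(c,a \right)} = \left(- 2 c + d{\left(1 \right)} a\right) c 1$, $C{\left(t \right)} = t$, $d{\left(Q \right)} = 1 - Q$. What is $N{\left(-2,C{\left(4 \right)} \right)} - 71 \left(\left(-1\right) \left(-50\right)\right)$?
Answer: $-3558$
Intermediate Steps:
$N{\left(c,a \right)} = - 2 c^{2}$ ($N{\left(c,a \right)} = \left(- 2 c + \left(1 - 1\right) a\right) c 1 = \left(- 2 c + 0 a\right) c 1 = \left(- 2 c + 0\right) c 1 = - 2 c c 1 = - 2 c^{2} \cdot 1 = - 2 c^{2}$)
$N{\left(-2,C{\left(4 \right)} \right)} - 71 \left(\left(-1\right) \left(-50\right)\right) = - 2 \left(-2\right)^{2} - 71 \left(\left(-1\right) \left(-50\right)\right) = \left(-2\right) 4 - 3550 = -8 - 3550 = -3558$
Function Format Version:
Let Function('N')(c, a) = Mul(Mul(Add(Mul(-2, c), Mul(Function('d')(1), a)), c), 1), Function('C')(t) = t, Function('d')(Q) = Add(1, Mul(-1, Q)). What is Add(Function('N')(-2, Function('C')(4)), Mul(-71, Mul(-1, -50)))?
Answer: -3558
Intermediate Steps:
Function('N')(c, a) = Mul(-2, Pow(c, 2)) (Function('N')(c, a) = Mul(Mul(Add(Mul(-2, c), Mul(Add(1, Mul(-1, 1)), a)), c), 1) = Mul(Mul(Add(Mul(-2, c), Mul(Add(1, -1), a)), c), 1) = Mul(Mul(Add(Mul(-2, c), Mul(0, a)), c), 1) = Mul(Mul(Add(Mul(-2, c), 0), c), 1) = Mul(Mul(Mul(-2, c), c), 1) = Mul(Mul(-2, Pow(c, 2)), 1) = Mul(-2, Pow(c, 2)))
Add(Function('N')(-2, Function('C')(4)), Mul(-71, Mul(-1, -50))) = Add(Mul(-2, Pow(-2, 2)), Mul(-71, Mul(-1, -50))) = Add(Mul(-2, 4), Mul(-71, 50)) = Add(-8, -3550) = -3558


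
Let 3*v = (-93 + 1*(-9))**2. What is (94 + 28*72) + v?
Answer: 5578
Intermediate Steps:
v = 3468 (v = (-93 + 1*(-9))**2/3 = (-93 - 9)**2/3 = (1/3)*(-102)**2 = (1/3)*10404 = 3468)
(94 + 28*72) + v = (94 + 28*72) + 3468 = (94 + 2016) + 3468 = 2110 + 3468 = 5578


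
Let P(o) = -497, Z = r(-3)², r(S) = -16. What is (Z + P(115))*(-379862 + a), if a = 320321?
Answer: 14349381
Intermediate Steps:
Z = 256 (Z = (-16)² = 256)
(Z + P(115))*(-379862 + a) = (256 - 497)*(-379862 + 320321) = -241*(-59541) = 14349381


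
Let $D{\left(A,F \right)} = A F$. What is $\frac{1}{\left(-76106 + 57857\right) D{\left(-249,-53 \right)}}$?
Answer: $- \frac{1}{240832053} \approx -4.1523 \cdot 10^{-9}$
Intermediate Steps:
$\frac{1}{\left(-76106 + 57857\right) D{\left(-249,-53 \right)}} = \frac{1}{\left(-76106 + 57857\right) \left(\left(-249\right) \left(-53\right)\right)} = \frac{1}{\left(-18249\right) 13197} = \left(- \frac{1}{18249}\right) \frac{1}{13197} = - \frac{1}{240832053}$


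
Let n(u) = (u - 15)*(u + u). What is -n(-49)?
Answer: -6272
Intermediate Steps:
n(u) = 2*u*(-15 + u) (n(u) = (-15 + u)*(2*u) = 2*u*(-15 + u))
-n(-49) = -2*(-49)*(-15 - 49) = -2*(-49)*(-64) = -1*6272 = -6272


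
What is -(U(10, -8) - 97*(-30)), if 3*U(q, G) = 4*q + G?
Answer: -8762/3 ≈ -2920.7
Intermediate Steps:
U(q, G) = G/3 + 4*q/3 (U(q, G) = (4*q + G)/3 = (G + 4*q)/3 = G/3 + 4*q/3)
-(U(10, -8) - 97*(-30)) = -(((⅓)*(-8) + (4/3)*10) - 97*(-30)) = -((-8/3 + 40/3) + 2910) = -(32/3 + 2910) = -1*8762/3 = -8762/3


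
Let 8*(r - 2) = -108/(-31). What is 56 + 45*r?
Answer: 10267/62 ≈ 165.60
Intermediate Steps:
r = 151/62 (r = 2 + (-108/(-31))/8 = 2 + (-108*(-1/31))/8 = 2 + (⅛)*(108/31) = 2 + 27/62 = 151/62 ≈ 2.4355)
56 + 45*r = 56 + 45*(151/62) = 56 + 6795/62 = 10267/62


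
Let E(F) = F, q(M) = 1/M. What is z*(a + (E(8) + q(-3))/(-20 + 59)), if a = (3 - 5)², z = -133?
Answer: -65303/117 ≈ -558.15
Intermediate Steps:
a = 4 (a = (-2)² = 4)
z*(a + (E(8) + q(-3))/(-20 + 59)) = -133*(4 + (8 + 1/(-3))/(-20 + 59)) = -133*(4 + (8 - ⅓)/39) = -133*(4 + (23/3)*(1/39)) = -133*(4 + 23/117) = -133*491/117 = -65303/117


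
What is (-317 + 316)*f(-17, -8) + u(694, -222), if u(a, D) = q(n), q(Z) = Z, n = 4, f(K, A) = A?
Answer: 12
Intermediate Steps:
u(a, D) = 4
(-317 + 316)*f(-17, -8) + u(694, -222) = (-317 + 316)*(-8) + 4 = -1*(-8) + 4 = 8 + 4 = 12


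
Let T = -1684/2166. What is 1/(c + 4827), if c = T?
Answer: 1083/5226799 ≈ 0.00020720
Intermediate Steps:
T = -842/1083 (T = -1684*1/2166 = -842/1083 ≈ -0.77747)
c = -842/1083 ≈ -0.77747
1/(c + 4827) = 1/(-842/1083 + 4827) = 1/(5226799/1083) = 1083/5226799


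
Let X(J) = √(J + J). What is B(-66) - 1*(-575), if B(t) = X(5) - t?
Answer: 641 + √10 ≈ 644.16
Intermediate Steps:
X(J) = √2*√J (X(J) = √(2*J) = √2*√J)
B(t) = √10 - t (B(t) = √2*√5 - t = √10 - t)
B(-66) - 1*(-575) = (√10 - 1*(-66)) - 1*(-575) = (√10 + 66) + 575 = (66 + √10) + 575 = 641 + √10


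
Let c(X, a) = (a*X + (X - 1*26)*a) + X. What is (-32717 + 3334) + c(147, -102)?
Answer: -56572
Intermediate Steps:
c(X, a) = X + X*a + a*(-26 + X) (c(X, a) = (X*a + (X - 26)*a) + X = (X*a + (-26 + X)*a) + X = (X*a + a*(-26 + X)) + X = X + X*a + a*(-26 + X))
(-32717 + 3334) + c(147, -102) = (-32717 + 3334) + (147 - 26*(-102) + 2*147*(-102)) = -29383 + (147 + 2652 - 29988) = -29383 - 27189 = -56572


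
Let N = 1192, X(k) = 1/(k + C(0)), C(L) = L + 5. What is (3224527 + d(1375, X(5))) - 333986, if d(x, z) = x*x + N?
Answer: 4782358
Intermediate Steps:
C(L) = 5 + L
X(k) = 1/(5 + k) (X(k) = 1/(k + (5 + 0)) = 1/(k + 5) = 1/(5 + k))
d(x, z) = 1192 + x² (d(x, z) = x*x + 1192 = x² + 1192 = 1192 + x²)
(3224527 + d(1375, X(5))) - 333986 = (3224527 + (1192 + 1375²)) - 333986 = (3224527 + (1192 + 1890625)) - 333986 = (3224527 + 1891817) - 333986 = 5116344 - 333986 = 4782358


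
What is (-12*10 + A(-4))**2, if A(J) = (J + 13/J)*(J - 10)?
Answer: 1369/4 ≈ 342.25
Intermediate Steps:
A(J) = (-10 + J)*(J + 13/J) (A(J) = (J + 13/J)*(-10 + J) = (-10 + J)*(J + 13/J))
(-12*10 + A(-4))**2 = (-12*10 + (13 + (-4)**2 - 130/(-4) - 10*(-4)))**2 = (-120 + (13 + 16 - 130*(-1/4) + 40))**2 = (-120 + (13 + 16 + 65/2 + 40))**2 = (-120 + 203/2)**2 = (-37/2)**2 = 1369/4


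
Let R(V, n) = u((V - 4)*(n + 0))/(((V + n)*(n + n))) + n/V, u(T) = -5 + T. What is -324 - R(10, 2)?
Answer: -77843/240 ≈ -324.35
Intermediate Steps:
R(V, n) = n/V + (-5 + n*(-4 + V))/(2*n*(V + n)) (R(V, n) = (-5 + (V - 4)*(n + 0))/(((V + n)*(n + n))) + n/V = (-5 + (-4 + V)*n)/(((V + n)*(2*n))) + n/V = (-5 + n*(-4 + V))/((2*n*(V + n))) + n/V = (-5 + n*(-4 + V))*(1/(2*n*(V + n))) + n/V = (-5 + n*(-4 + V))/(2*n*(V + n)) + n/V = n/V + (-5 + n*(-4 + V))/(2*n*(V + n)))
-324 - R(10, 2) = -324 - (2³ + 10*2² + (½)*10*(-5 + 2*(-4 + 10)))/(10*2*(10 + 2)) = -324 - (8 + 10*4 + (½)*10*(-5 + 2*6))/(10*2*12) = -324 - (8 + 40 + (½)*10*(-5 + 12))/(10*2*12) = -324 - (8 + 40 + (½)*10*7)/(10*2*12) = -324 - (8 + 40 + 35)/(10*2*12) = -324 - 83/(10*2*12) = -324 - 1*83/240 = -324 - 83/240 = -77843/240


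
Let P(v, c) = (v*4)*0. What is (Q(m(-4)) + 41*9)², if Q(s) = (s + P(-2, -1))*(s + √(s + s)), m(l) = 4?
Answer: 148353 + 6160*√2 ≈ 1.5706e+5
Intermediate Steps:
P(v, c) = 0 (P(v, c) = (4*v)*0 = 0)
Q(s) = s*(s + √2*√s) (Q(s) = (s + 0)*(s + √(s + s)) = s*(s + √(2*s)) = s*(s + √2*√s))
(Q(m(-4)) + 41*9)² = ((4² + √2*4^(3/2)) + 41*9)² = ((16 + √2*8) + 369)² = ((16 + 8*√2) + 369)² = (385 + 8*√2)²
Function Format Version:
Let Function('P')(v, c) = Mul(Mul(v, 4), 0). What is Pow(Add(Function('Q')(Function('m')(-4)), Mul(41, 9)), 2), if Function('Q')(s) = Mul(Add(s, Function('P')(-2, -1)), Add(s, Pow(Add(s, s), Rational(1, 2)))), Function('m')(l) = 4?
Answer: Add(148353, Mul(6160, Pow(2, Rational(1, 2)))) ≈ 1.5706e+5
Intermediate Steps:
Function('P')(v, c) = 0 (Function('P')(v, c) = Mul(Mul(4, v), 0) = 0)
Function('Q')(s) = Mul(s, Add(s, Mul(Pow(2, Rational(1, 2)), Pow(s, Rational(1, 2))))) (Function('Q')(s) = Mul(Add(s, 0), Add(s, Pow(Add(s, s), Rational(1, 2)))) = Mul(s, Add(s, Pow(Mul(2, s), Rational(1, 2)))) = Mul(s, Add(s, Mul(Pow(2, Rational(1, 2)), Pow(s, Rational(1, 2))))))
Pow(Add(Function('Q')(Function('m')(-4)), Mul(41, 9)), 2) = Pow(Add(Add(Pow(4, 2), Mul(Pow(2, Rational(1, 2)), Pow(4, Rational(3, 2)))), Mul(41, 9)), 2) = Pow(Add(Add(16, Mul(Pow(2, Rational(1, 2)), 8)), 369), 2) = Pow(Add(Add(16, Mul(8, Pow(2, Rational(1, 2)))), 369), 2) = Pow(Add(385, Mul(8, Pow(2, Rational(1, 2)))), 2)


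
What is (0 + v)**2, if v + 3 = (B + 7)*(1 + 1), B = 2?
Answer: 225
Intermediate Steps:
v = 15 (v = -3 + (2 + 7)*(1 + 1) = -3 + 9*2 = -3 + 18 = 15)
(0 + v)**2 = (0 + 15)**2 = 15**2 = 225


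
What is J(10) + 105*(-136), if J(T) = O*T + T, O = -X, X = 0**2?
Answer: -14270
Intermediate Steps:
X = 0
O = 0 (O = -1*0 = 0)
J(T) = T (J(T) = 0*T + T = 0 + T = T)
J(10) + 105*(-136) = 10 + 105*(-136) = 10 - 14280 = -14270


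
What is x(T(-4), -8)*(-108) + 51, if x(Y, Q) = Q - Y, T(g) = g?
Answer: 483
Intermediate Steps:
x(T(-4), -8)*(-108) + 51 = (-8 - 1*(-4))*(-108) + 51 = (-8 + 4)*(-108) + 51 = -4*(-108) + 51 = 432 + 51 = 483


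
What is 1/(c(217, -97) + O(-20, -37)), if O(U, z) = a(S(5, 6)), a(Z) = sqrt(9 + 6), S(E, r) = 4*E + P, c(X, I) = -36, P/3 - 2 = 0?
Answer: -12/427 - sqrt(15)/1281 ≈ -0.031126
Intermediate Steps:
P = 6 (P = 6 + 3*0 = 6 + 0 = 6)
S(E, r) = 6 + 4*E (S(E, r) = 4*E + 6 = 6 + 4*E)
a(Z) = sqrt(15)
O(U, z) = sqrt(15)
1/(c(217, -97) + O(-20, -37)) = 1/(-36 + sqrt(15))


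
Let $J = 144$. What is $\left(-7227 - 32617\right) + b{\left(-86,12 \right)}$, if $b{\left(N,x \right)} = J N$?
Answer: $-52228$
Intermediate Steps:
$b{\left(N,x \right)} = 144 N$
$\left(-7227 - 32617\right) + b{\left(-86,12 \right)} = \left(-7227 - 32617\right) + 144 \left(-86\right) = -39844 - 12384 = -52228$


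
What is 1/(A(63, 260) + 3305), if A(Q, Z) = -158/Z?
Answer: 130/429571 ≈ 0.00030263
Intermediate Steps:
1/(A(63, 260) + 3305) = 1/(-158/260 + 3305) = 1/(-158*1/260 + 3305) = 1/(-79/130 + 3305) = 1/(429571/130) = 130/429571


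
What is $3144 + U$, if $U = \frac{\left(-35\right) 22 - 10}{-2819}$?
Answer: $\frac{8863716}{2819} \approx 3144.3$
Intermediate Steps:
$U = \frac{780}{2819}$ ($U = \left(-770 - 10\right) \left(- \frac{1}{2819}\right) = \left(-780\right) \left(- \frac{1}{2819}\right) = \frac{780}{2819} \approx 0.27669$)
$3144 + U = 3144 + \frac{780}{2819} = \frac{8863716}{2819}$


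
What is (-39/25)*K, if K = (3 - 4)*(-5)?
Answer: -39/5 ≈ -7.8000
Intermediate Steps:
K = 5 (K = -1*(-5) = 5)
(-39/25)*K = (-39/25)*5 = ((1/25)*(-39))*5 = -39/25*5 = -39/5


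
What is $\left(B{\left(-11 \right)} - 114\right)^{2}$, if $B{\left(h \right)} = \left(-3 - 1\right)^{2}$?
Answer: $9604$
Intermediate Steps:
$B{\left(h \right)} = 16$ ($B{\left(h \right)} = \left(-4\right)^{2} = 16$)
$\left(B{\left(-11 \right)} - 114\right)^{2} = \left(16 - 114\right)^{2} = \left(-98\right)^{2} = 9604$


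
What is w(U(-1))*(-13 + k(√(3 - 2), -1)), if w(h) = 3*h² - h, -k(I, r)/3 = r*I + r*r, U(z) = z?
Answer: -52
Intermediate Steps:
k(I, r) = -3*r² - 3*I*r (k(I, r) = -3*(r*I + r*r) = -3*(I*r + r²) = -3*(r² + I*r) = -3*r² - 3*I*r)
w(h) = -h + 3*h²
w(U(-1))*(-13 + k(√(3 - 2), -1)) = (-(-1 + 3*(-1)))*(-13 - 3*(-1)*(√(3 - 2) - 1)) = (-(-1 - 3))*(-13 - 3*(-1)*(√1 - 1)) = (-1*(-4))*(-13 - 3*(-1)*(1 - 1)) = 4*(-13 - 3*(-1)*0) = 4*(-13 + 0) = 4*(-13) = -52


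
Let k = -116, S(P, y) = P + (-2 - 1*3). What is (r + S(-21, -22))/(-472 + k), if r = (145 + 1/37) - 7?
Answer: -4145/21756 ≈ -0.19052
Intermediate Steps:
S(P, y) = -5 + P (S(P, y) = P + (-2 - 3) = P - 5 = -5 + P)
r = 5107/37 (r = (145 + 1/37) - 7 = 5366/37 - 7 = 5107/37 ≈ 138.03)
(r + S(-21, -22))/(-472 + k) = (5107/37 + (-5 - 21))/(-472 - 116) = (5107/37 - 26)/(-588) = (4145/37)*(-1/588) = -4145/21756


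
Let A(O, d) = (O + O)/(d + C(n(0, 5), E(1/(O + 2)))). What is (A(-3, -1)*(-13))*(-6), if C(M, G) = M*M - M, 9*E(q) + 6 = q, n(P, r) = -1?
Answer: -468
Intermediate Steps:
E(q) = -⅔ + q/9
C(M, G) = M² - M
A(O, d) = 2*O/(2 + d) (A(O, d) = (O + O)/(d - (-1 - 1)) = (2*O)/(d - 1*(-2)) = (2*O)/(d + 2) = (2*O)/(2 + d) = 2*O/(2 + d))
(A(-3, -1)*(-13))*(-6) = ((2*(-3)/(2 - 1))*(-13))*(-6) = ((2*(-3)/1)*(-13))*(-6) = ((2*(-3)*1)*(-13))*(-6) = -6*(-13)*(-6) = 78*(-6) = -468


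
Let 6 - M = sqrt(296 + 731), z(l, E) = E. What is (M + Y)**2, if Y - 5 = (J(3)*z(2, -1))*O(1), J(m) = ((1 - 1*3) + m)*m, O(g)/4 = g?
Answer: (1 + sqrt(1027))**2 ≈ 1092.1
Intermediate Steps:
O(g) = 4*g
J(m) = m*(-2 + m) (J(m) = ((1 - 3) + m)*m = (-2 + m)*m = m*(-2 + m))
M = 6 - sqrt(1027) (M = 6 - sqrt(296 + 731) = 6 - sqrt(1027) ≈ -26.047)
Y = -7 (Y = 5 + ((3*(-2 + 3))*(-1))*(4*1) = 5 + ((3*1)*(-1))*4 = 5 + (3*(-1))*4 = 5 - 3*4 = 5 - 12 = -7)
(M + Y)**2 = ((6 - sqrt(1027)) - 7)**2 = (-1 - sqrt(1027))**2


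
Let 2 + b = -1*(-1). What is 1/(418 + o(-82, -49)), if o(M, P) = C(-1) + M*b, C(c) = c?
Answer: 1/499 ≈ 0.0020040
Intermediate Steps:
b = -1 (b = -2 - 1*(-1) = -2 + 1 = -1)
o(M, P) = -1 - M (o(M, P) = -1 + M*(-1) = -1 - M)
1/(418 + o(-82, -49)) = 1/(418 + (-1 - 1*(-82))) = 1/(418 + (-1 + 82)) = 1/(418 + 81) = 1/499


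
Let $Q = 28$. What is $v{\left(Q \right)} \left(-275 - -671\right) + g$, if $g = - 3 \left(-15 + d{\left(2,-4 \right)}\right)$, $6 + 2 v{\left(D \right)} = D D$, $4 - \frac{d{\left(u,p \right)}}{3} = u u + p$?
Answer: $154053$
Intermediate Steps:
$d{\left(u,p \right)} = 12 - 3 p - 3 u^{2}$ ($d{\left(u,p \right)} = 12 - 3 \left(u u + p\right) = 12 - 3 \left(u^{2} + p\right) = 12 - 3 \left(p + u^{2}\right) = 12 - \left(3 p + 3 u^{2}\right) = 12 - 3 p - 3 u^{2}$)
$v{\left(D \right)} = -3 + \frac{D^{2}}{2}$ ($v{\left(D \right)} = -3 + \frac{D D}{2} = -3 + \frac{D^{2}}{2}$)
$g = 9$ ($g = - 3 \left(-15 - \left(-24 + 12\right)\right) = - 3 \left(-15 + \left(12 + 12 - 12\right)\right) = - 3 \left(-15 + 12\right) = \left(-3\right) \left(-3\right) = 9$)
$v{\left(Q \right)} \left(-275 - -671\right) + g = \left(-3 + \frac{28^{2}}{2}\right) \left(-275 - -671\right) + 9 = \left(-3 + \frac{1}{2} \cdot 784\right) \left(-275 + 671\right) + 9 = \left(-3 + 392\right) 396 + 9 = 389 \cdot 396 + 9 = 154044 + 9 = 154053$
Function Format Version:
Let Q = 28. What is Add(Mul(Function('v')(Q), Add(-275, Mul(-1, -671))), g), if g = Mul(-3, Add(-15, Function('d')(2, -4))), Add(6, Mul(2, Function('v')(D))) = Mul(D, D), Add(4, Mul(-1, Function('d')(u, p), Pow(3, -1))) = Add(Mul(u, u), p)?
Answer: 154053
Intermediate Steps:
Function('d')(u, p) = Add(12, Mul(-3, p), Mul(-3, Pow(u, 2))) (Function('d')(u, p) = Add(12, Mul(-3, Add(Mul(u, u), p))) = Add(12, Mul(-3, Add(Pow(u, 2), p))) = Add(12, Mul(-3, Add(p, Pow(u, 2)))) = Add(12, Add(Mul(-3, p), Mul(-3, Pow(u, 2)))) = Add(12, Mul(-3, p), Mul(-3, Pow(u, 2))))
Function('v')(D) = Add(-3, Mul(Rational(1, 2), Pow(D, 2))) (Function('v')(D) = Add(-3, Mul(Rational(1, 2), Mul(D, D))) = Add(-3, Mul(Rational(1, 2), Pow(D, 2))))
g = 9 (g = Mul(-3, Add(-15, Add(12, Mul(-3, -4), Mul(-3, Pow(2, 2))))) = Mul(-3, Add(-15, Add(12, 12, Mul(-3, 4)))) = Mul(-3, Add(-15, Add(12, 12, -12))) = Mul(-3, Add(-15, 12)) = Mul(-3, -3) = 9)
Add(Mul(Function('v')(Q), Add(-275, Mul(-1, -671))), g) = Add(Mul(Add(-3, Mul(Rational(1, 2), Pow(28, 2))), Add(-275, Mul(-1, -671))), 9) = Add(Mul(Add(-3, Mul(Rational(1, 2), 784)), Add(-275, 671)), 9) = Add(Mul(Add(-3, 392), 396), 9) = Add(Mul(389, 396), 9) = Add(154044, 9) = 154053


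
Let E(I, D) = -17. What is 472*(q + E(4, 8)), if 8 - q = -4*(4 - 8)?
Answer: -11800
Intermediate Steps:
q = -8 (q = 8 - (-4)*(4 - 8) = 8 - (-4)*(-4) = 8 - 1*16 = 8 - 16 = -8)
472*(q + E(4, 8)) = 472*(-8 - 17) = 472*(-25) = -11800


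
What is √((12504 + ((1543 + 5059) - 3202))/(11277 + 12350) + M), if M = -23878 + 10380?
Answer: I*√7534682007434/23627 ≈ 116.18*I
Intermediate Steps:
M = -13498
√((12504 + ((1543 + 5059) - 3202))/(11277 + 12350) + M) = √((12504 + ((1543 + 5059) - 3202))/(11277 + 12350) - 13498) = √((12504 + (6602 - 3202))/23627 - 13498) = √((12504 + 3400)*(1/23627) - 13498) = √(15904*(1/23627) - 13498) = √(15904/23627 - 13498) = √(-318901342/23627) = I*√7534682007434/23627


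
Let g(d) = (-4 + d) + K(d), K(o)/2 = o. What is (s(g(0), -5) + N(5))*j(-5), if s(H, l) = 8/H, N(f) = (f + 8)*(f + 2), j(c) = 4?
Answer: 356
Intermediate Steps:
K(o) = 2*o
g(d) = -4 + 3*d (g(d) = (-4 + d) + 2*d = -4 + 3*d)
N(f) = (2 + f)*(8 + f) (N(f) = (8 + f)*(2 + f) = (2 + f)*(8 + f))
(s(g(0), -5) + N(5))*j(-5) = (8/(-4 + 3*0) + (16 + 5² + 10*5))*4 = (8/(-4 + 0) + (16 + 25 + 50))*4 = (8/(-4) + 91)*4 = (8*(-¼) + 91)*4 = (-2 + 91)*4 = 89*4 = 356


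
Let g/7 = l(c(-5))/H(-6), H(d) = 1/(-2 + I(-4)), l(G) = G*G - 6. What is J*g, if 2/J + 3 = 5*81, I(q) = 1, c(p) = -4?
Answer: -70/201 ≈ -0.34826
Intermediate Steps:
l(G) = -6 + G² (l(G) = G² - 6 = -6 + G²)
J = 1/201 (J = 2/(-3 + 5*81) = 2/(-3 + 405) = 2/402 = 2*(1/402) = 1/201 ≈ 0.0049751)
H(d) = -1 (H(d) = 1/(-2 + 1) = 1/(-1) = -1)
g = -70 (g = 7*((-6 + (-4)²)/(-1)) = 7*((-6 + 16)*(-1)) = 7*(10*(-1)) = 7*(-10) = -70)
J*g = (1/201)*(-70) = -70/201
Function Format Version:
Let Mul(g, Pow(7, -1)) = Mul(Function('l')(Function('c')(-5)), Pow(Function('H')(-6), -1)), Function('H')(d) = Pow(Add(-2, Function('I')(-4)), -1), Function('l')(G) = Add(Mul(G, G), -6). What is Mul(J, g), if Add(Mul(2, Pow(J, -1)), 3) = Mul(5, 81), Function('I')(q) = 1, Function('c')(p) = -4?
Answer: Rational(-70, 201) ≈ -0.34826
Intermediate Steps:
Function('l')(G) = Add(-6, Pow(G, 2)) (Function('l')(G) = Add(Pow(G, 2), -6) = Add(-6, Pow(G, 2)))
J = Rational(1, 201) (J = Mul(2, Pow(Add(-3, Mul(5, 81)), -1)) = Mul(2, Pow(Add(-3, 405), -1)) = Mul(2, Pow(402, -1)) = Mul(2, Rational(1, 402)) = Rational(1, 201) ≈ 0.0049751)
Function('H')(d) = -1 (Function('H')(d) = Pow(Add(-2, 1), -1) = Pow(-1, -1) = -1)
g = -70 (g = Mul(7, Mul(Add(-6, Pow(-4, 2)), Pow(-1, -1))) = Mul(7, Mul(Add(-6, 16), -1)) = Mul(7, Mul(10, -1)) = Mul(7, -10) = -70)
Mul(J, g) = Mul(Rational(1, 201), -70) = Rational(-70, 201)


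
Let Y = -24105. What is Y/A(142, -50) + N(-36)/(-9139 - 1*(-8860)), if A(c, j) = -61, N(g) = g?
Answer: 747499/1891 ≈ 395.29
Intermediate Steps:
Y/A(142, -50) + N(-36)/(-9139 - 1*(-8860)) = -24105/(-61) - 36/(-9139 - 1*(-8860)) = -24105*(-1/61) - 36/(-9139 + 8860) = 24105/61 - 36/(-279) = 24105/61 - 36*(-1/279) = 24105/61 + 4/31 = 747499/1891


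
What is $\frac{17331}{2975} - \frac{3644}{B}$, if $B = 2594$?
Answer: $\frac{17057857}{3858575} \approx 4.4208$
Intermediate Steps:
$\frac{17331}{2975} - \frac{3644}{B} = \frac{17331}{2975} - \frac{3644}{2594} = 17331 \cdot \frac{1}{2975} - \frac{1822}{1297} = \frac{17331}{2975} - \frac{1822}{1297} = \frac{17057857}{3858575}$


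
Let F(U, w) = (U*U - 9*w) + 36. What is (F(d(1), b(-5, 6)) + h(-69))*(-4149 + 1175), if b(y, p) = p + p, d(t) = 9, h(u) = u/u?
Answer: -29740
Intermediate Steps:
h(u) = 1
b(y, p) = 2*p
F(U, w) = 36 + U² - 9*w (F(U, w) = (U² - 9*w) + 36 = 36 + U² - 9*w)
(F(d(1), b(-5, 6)) + h(-69))*(-4149 + 1175) = ((36 + 9² - 18*6) + 1)*(-4149 + 1175) = ((36 + 81 - 9*12) + 1)*(-2974) = ((36 + 81 - 108) + 1)*(-2974) = (9 + 1)*(-2974) = 10*(-2974) = -29740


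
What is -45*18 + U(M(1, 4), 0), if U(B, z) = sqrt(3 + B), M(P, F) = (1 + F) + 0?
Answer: -810 + 2*sqrt(2) ≈ -807.17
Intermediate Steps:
M(P, F) = 1 + F
-45*18 + U(M(1, 4), 0) = -45*18 + sqrt(3 + (1 + 4)) = -810 + sqrt(3 + 5) = -810 + sqrt(8) = -810 + 2*sqrt(2)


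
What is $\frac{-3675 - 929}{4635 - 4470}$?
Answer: $- \frac{4604}{165} \approx -27.903$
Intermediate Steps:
$\frac{-3675 - 929}{4635 - 4470} = - \frac{4604}{165}$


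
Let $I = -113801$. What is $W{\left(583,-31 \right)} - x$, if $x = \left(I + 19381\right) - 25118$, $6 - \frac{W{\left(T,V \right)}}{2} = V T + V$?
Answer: $155758$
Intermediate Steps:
$W{\left(T,V \right)} = 12 - 2 V - 2 T V$ ($W{\left(T,V \right)} = 12 - 2 \left(V T + V\right) = 12 - 2 \left(T V + V\right) = 12 - 2 \left(V + T V\right) = 12 - \left(2 V + 2 T V\right) = 12 - 2 V - 2 T V$)
$x = -119538$ ($x = \left(-113801 + 19381\right) - 25118 = -94420 - 25118 = -119538$)
$W{\left(583,-31 \right)} - x = \left(12 - -62 - 1166 \left(-31\right)\right) - -119538 = \left(12 + 62 + 36146\right) + 119538 = 36220 + 119538 = 155758$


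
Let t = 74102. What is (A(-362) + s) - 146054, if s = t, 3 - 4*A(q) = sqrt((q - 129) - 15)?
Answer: -287805/4 - I*sqrt(506)/4 ≈ -71951.0 - 5.6236*I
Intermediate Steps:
A(q) = 3/4 - sqrt(-144 + q)/4 (A(q) = 3/4 - sqrt((q - 129) - 15)/4 = 3/4 - sqrt((-129 + q) - 15)/4 = 3/4 - sqrt(-144 + q)/4)
s = 74102
(A(-362) + s) - 146054 = ((3/4 - sqrt(-144 - 362)/4) + 74102) - 146054 = ((3/4 - I*sqrt(506)/4) + 74102) - 146054 = (296411/4 - I*sqrt(506)/4) - 146054 = -287805/4 - I*sqrt(506)/4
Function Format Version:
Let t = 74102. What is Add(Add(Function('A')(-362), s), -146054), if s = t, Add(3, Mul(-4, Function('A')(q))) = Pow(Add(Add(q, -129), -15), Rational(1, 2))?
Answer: Add(Rational(-287805, 4), Mul(Rational(-1, 4), I, Pow(506, Rational(1, 2)))) ≈ Add(-71951., Mul(-5.6236, I))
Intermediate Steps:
Function('A')(q) = Add(Rational(3, 4), Mul(Rational(-1, 4), Pow(Add(-144, q), Rational(1, 2)))) (Function('A')(q) = Add(Rational(3, 4), Mul(Rational(-1, 4), Pow(Add(Add(q, -129), -15), Rational(1, 2)))) = Add(Rational(3, 4), Mul(Rational(-1, 4), Pow(Add(Add(-129, q), -15), Rational(1, 2)))) = Add(Rational(3, 4), Mul(Rational(-1, 4), Pow(Add(-144, q), Rational(1, 2)))))
s = 74102
Add(Add(Function('A')(-362), s), -146054) = Add(Add(Add(Rational(3, 4), Mul(Rational(-1, 4), Pow(Add(-144, -362), Rational(1, 2)))), 74102), -146054) = Add(Add(Add(Rational(3, 4), Mul(Rational(-1, 4), Pow(-506, Rational(1, 2)))), 74102), -146054) = Add(Add(Add(Rational(3, 4), Mul(Rational(-1, 4), Mul(I, Pow(506, Rational(1, 2))))), 74102), -146054) = Add(Add(Add(Rational(3, 4), Mul(Rational(-1, 4), I, Pow(506, Rational(1, 2)))), 74102), -146054) = Add(Add(Rational(296411, 4), Mul(Rational(-1, 4), I, Pow(506, Rational(1, 2)))), -146054) = Add(Rational(-287805, 4), Mul(Rational(-1, 4), I, Pow(506, Rational(1, 2))))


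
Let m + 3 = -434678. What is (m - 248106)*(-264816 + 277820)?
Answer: -8878962148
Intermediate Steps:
m = -434681 (m = -3 - 434678 = -434681)
(m - 248106)*(-264816 + 277820) = (-434681 - 248106)*(-264816 + 277820) = -682787*13004 = -8878962148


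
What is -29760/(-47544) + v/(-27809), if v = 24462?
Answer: -13976062/55089629 ≈ -0.25370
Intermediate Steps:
-29760/(-47544) + v/(-27809) = -29760/(-47544) + 24462/(-27809) = -29760*(-1/47544) + 24462*(-1/27809) = 1240/1981 - 24462/27809 = -13976062/55089629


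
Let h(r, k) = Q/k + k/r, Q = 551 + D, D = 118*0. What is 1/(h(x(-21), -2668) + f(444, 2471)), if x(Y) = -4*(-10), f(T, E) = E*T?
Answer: 460/504646263 ≈ 9.1153e-7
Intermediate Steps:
D = 0
Q = 551 (Q = 551 + 0 = 551)
x(Y) = 40
h(r, k) = 551/k + k/r
1/(h(x(-21), -2668) + f(444, 2471)) = 1/((551/(-2668) - 2668/40) + 2471*444) = 1/((551*(-1/2668) - 2668*1/40) + 1097124) = 1/((-19/92 - 667/10) + 1097124) = 1/(-30777/460 + 1097124) = 1/(504646263/460) = 460/504646263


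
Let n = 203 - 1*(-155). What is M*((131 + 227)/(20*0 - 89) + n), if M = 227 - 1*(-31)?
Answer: 8128032/89 ≈ 91326.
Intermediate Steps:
M = 258 (M = 227 + 31 = 258)
n = 358 (n = 203 + 155 = 358)
M*((131 + 227)/(20*0 - 89) + n) = 258*((131 + 227)/(20*0 - 89) + 358) = 258*(358/(0 - 89) + 358) = 258*(358/(-89) + 358) = 258*(358*(-1/89) + 358) = 258*(-358/89 + 358) = 258*(31504/89) = 8128032/89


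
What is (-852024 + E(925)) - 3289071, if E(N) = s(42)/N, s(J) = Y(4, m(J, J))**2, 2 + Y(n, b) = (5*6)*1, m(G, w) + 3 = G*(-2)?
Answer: -3830512091/925 ≈ -4.1411e+6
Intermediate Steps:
m(G, w) = -3 - 2*G (m(G, w) = -3 + G*(-2) = -3 - 2*G)
Y(n, b) = 28 (Y(n, b) = -2 + (5*6)*1 = -2 + 30*1 = -2 + 30 = 28)
s(J) = 784 (s(J) = 28**2 = 784)
E(N) = 784/N
(-852024 + E(925)) - 3289071 = (-852024 + 784/925) - 3289071 = -788121416/925 - 3289071 = -3830512091/925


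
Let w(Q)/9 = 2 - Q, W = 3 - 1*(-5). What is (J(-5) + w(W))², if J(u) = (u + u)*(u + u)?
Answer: 2116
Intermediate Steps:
J(u) = 4*u² (J(u) = (2*u)*(2*u) = 4*u²)
W = 8 (W = 3 + 5 = 8)
w(Q) = 18 - 9*Q (w(Q) = 9*(2 - Q) = 18 - 9*Q)
(J(-5) + w(W))² = (4*(-5)² + (18 - 9*8))² = (4*25 + (18 - 72))² = (100 - 54)² = 46² = 2116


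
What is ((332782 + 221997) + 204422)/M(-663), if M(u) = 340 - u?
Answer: 759201/1003 ≈ 756.93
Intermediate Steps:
((332782 + 221997) + 204422)/M(-663) = ((332782 + 221997) + 204422)/(340 - 1*(-663)) = (554779 + 204422)/(340 + 663) = 759201/1003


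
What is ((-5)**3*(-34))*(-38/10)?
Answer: -16150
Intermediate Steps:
((-5)**3*(-34))*(-38/10) = (-125*(-34))*(-38*1/10) = 4250*(-19/5) = -16150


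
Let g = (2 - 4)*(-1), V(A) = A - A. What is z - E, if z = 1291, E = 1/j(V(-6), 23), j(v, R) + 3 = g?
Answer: 1292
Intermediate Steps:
V(A) = 0
g = 2 (g = -2*(-1) = 2)
j(v, R) = -1 (j(v, R) = -3 + 2 = -1)
E = -1 (E = 1/(-1) = -1)
z - E = 1291 - 1*(-1) = 1291 + 1 = 1292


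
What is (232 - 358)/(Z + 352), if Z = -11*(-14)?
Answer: -63/253 ≈ -0.24901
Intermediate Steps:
Z = 154
(232 - 358)/(Z + 352) = (232 - 358)/(154 + 352) = -126/506 = -126*1/506 = -63/253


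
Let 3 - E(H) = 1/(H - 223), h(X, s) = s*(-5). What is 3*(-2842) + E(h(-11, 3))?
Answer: -2028473/238 ≈ -8523.0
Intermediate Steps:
h(X, s) = -5*s
E(H) = 3 - 1/(-223 + H) (E(H) = 3 - 1/(H - 223) = 3 - 1/(-223 + H))
3*(-2842) + E(h(-11, 3)) = 3*(-2842) + (-670 + 3*(-5*3))/(-223 - 5*3) = -8526 + (-670 + 3*(-15))/(-223 - 15) = -8526 + (-670 - 45)/(-238) = -8526 - 1/238*(-715) = -8526 + 715/238 = -2028473/238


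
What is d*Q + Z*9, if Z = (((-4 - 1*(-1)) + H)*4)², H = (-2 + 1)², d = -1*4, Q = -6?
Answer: 600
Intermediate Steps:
d = -4
H = 1 (H = (-1)² = 1)
Z = 64 (Z = (((-4 - 1*(-1)) + 1)*4)² = (((-4 + 1) + 1)*4)² = ((-3 + 1)*4)² = (-2*4)² = (-8)² = 64)
d*Q + Z*9 = -4*(-6) + 64*9 = 24 + 576 = 600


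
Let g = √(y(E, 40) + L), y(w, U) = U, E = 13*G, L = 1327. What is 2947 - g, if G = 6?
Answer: 2947 - √1367 ≈ 2910.0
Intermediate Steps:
E = 78 (E = 13*6 = 78)
g = √1367 (g = √(40 + 1327) = √1367 ≈ 36.973)
2947 - g = 2947 - √1367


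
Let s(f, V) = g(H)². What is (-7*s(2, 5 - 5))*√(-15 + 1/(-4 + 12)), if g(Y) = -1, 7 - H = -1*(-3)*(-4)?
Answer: -7*I*√238/4 ≈ -26.998*I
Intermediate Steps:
H = 19 (H = 7 - (-1*(-3))*(-4) = 7 - 3*(-4) = 7 - 1*(-12) = 7 + 12 = 19)
s(f, V) = 1 (s(f, V) = (-1)² = 1)
(-7*s(2, 5 - 5))*√(-15 + 1/(-4 + 12)) = (-7*1)*√(-15 + 1/(-4 + 12)) = -7*√(-15 + 1/8) = -7*√(-15 + ⅛) = -7*I*√238/4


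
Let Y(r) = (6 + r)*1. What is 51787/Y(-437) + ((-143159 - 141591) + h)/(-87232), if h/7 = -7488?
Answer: -2186082519/18798496 ≈ -116.29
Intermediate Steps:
h = -52416 (h = 7*(-7488) = -52416)
Y(r) = 6 + r
51787/Y(-437) + ((-143159 - 141591) + h)/(-87232) = 51787/(6 - 437) + ((-143159 - 141591) - 52416)/(-87232) = 51787/(-431) + (-284750 - 52416)*(-1/87232) = 51787*(-1/431) - 337166*(-1/87232) = -51787/431 + 168583/43616 = -2186082519/18798496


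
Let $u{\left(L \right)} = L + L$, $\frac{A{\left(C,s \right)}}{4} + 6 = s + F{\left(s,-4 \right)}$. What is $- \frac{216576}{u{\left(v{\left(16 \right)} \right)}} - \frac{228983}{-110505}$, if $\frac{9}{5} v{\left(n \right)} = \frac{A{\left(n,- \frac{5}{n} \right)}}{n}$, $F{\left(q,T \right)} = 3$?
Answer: $\frac{26010140279}{110505} \approx 2.3538 \cdot 10^{5}$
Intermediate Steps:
$A{\left(C,s \right)} = -12 + 4 s$ ($A{\left(C,s \right)} = -24 + 4 \left(s + 3\right) = -24 + 4 \left(3 + s\right) = -24 + \left(12 + 4 s\right) = -12 + 4 s$)
$v{\left(n \right)} = \frac{5 \left(-12 - \frac{20}{n}\right)}{9 n}$ ($v{\left(n \right)} = \frac{5 \frac{-12 + 4 \left(- \frac{5}{n}\right)}{n}}{9} = \frac{5 \frac{-12 - \frac{20}{n}}{n}}{9} = \frac{5 \left(-12 - \frac{20}{n}\right)}{9 n}$)
$u{\left(L \right)} = 2 L$
$- \frac{216576}{u{\left(v{\left(16 \right)} \right)}} - \frac{228983}{-110505} = - \frac{216576}{2 \frac{20 \left(-5 - 48\right)}{9 \cdot 256}} - \frac{228983}{-110505} = - \frac{216576}{2 \cdot \frac{20}{9} \cdot \frac{1}{256} \left(-5 - 48\right)} - - \frac{228983}{110505} = - \frac{216576}{2 \cdot \frac{20}{9} \cdot \frac{1}{256} \left(-53\right)} + \frac{228983}{110505} = - \frac{216576}{2 \left(- \frac{265}{576}\right)} + \frac{228983}{110505} = - \frac{216576}{- \frac{265}{288}} + \frac{228983}{110505} = \left(-216576\right) \left(- \frac{288}{265}\right) + \frac{228983}{110505} = \frac{62373888}{265} + \frac{228983}{110505} = \frac{26010140279}{110505}$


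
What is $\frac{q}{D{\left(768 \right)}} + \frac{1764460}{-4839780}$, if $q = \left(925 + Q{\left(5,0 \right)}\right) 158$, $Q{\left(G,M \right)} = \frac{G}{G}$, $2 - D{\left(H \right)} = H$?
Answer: $- \frac{17736252715}{92681787} \approx -191.37$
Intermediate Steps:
$D{\left(H \right)} = 2 - H$
$Q{\left(G,M \right)} = 1$
$q = 146308$ ($q = \left(925 + 1\right) 158 = 926 \cdot 158 = 146308$)
$\frac{q}{D{\left(768 \right)}} + \frac{1764460}{-4839780} = \frac{146308}{2 - 768} + \frac{1764460}{-4839780} = \frac{146308}{2 - 768} + 1764460 \left(- \frac{1}{4839780}\right) = \frac{146308}{-766} - \frac{88223}{241989} = 146308 \left(- \frac{1}{766}\right) - \frac{88223}{241989} = - \frac{73154}{383} - \frac{88223}{241989} = - \frac{17736252715}{92681787}$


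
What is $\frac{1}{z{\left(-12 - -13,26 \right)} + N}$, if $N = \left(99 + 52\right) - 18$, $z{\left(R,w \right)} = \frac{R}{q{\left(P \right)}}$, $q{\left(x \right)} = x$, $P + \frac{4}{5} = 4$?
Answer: $\frac{16}{2133} \approx 0.0075012$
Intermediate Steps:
$P = \frac{16}{5}$ ($P = - \frac{4}{5} + 4 = \frac{16}{5} \approx 3.2$)
$z{\left(R,w \right)} = \frac{5 R}{16}$ ($z{\left(R,w \right)} = \frac{R}{\frac{16}{5}} = R \frac{5}{16} = \frac{5 R}{16}$)
$N = 133$ ($N = 151 - 18 = 133$)
$\frac{1}{z{\left(-12 - -13,26 \right)} + N} = \frac{1}{\frac{5 \left(-12 - -13\right)}{16} + 133} = \frac{1}{\frac{5 \left(-12 + 13\right)}{16} + 133} = \frac{1}{\frac{5}{16} \cdot 1 + 133} = \frac{1}{\frac{5}{16} + 133} = \frac{1}{\frac{2133}{16}} = \frac{16}{2133}$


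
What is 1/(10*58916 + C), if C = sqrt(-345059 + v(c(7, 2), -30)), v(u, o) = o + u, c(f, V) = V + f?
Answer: 14729/8677746267 - I*sqrt(86270)/173554925340 ≈ 1.6973e-6 - 1.6924e-9*I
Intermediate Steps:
C = 2*I*sqrt(86270) (C = sqrt(-345059 + (-30 + (2 + 7))) = sqrt(-345059 + (-30 + 9)) = sqrt(-345059 - 21) = sqrt(-345080) = 2*I*sqrt(86270) ≈ 587.44*I)
1/(10*58916 + C) = 1/(10*58916 + 2*I*sqrt(86270)) = 1/(589160 + 2*I*sqrt(86270))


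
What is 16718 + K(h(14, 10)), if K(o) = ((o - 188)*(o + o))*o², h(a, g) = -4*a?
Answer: 85717326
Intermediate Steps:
K(o) = 2*o³*(-188 + o) (K(o) = ((-188 + o)*(2*o))*o² = (2*o*(-188 + o))*o² = 2*o³*(-188 + o))
16718 + K(h(14, 10)) = 16718 + 2*(-4*14)³*(-188 - 4*14) = 16718 + 2*(-56)³*(-188 - 56) = 16718 + 2*(-175616)*(-244) = 16718 + 85700608 = 85717326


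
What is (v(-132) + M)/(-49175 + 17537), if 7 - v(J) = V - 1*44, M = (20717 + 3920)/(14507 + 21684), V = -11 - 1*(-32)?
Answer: -1110367/1145010858 ≈ -0.00096974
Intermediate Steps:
V = 21 (V = -11 + 32 = 21)
M = 24637/36191 ≈ 0.68075
v(J) = 30 (v(J) = 7 - (21 - 1*44) = 7 - (21 - 44) = 7 - 1*(-23) = 7 + 23 = 30)
(v(-132) + M)/(-49175 + 17537) = (30 + 24637/36191)/(-49175 + 17537) = (1110367/36191)/(-31638) = (1110367/36191)*(-1/31638) = -1110367/1145010858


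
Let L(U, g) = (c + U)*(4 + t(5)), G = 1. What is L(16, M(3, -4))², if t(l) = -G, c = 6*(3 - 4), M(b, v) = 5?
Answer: 900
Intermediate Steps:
c = -6 (c = 6*(-1) = -6)
t(l) = -1 (t(l) = -1*1 = -1)
L(U, g) = -18 + 3*U (L(U, g) = (-6 + U)*(4 - 1) = (-6 + U)*3 = -18 + 3*U)
L(16, M(3, -4))² = (-18 + 3*16)² = (-18 + 48)² = 30² = 900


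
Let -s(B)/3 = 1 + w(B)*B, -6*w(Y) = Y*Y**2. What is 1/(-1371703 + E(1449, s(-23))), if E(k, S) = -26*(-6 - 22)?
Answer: -1/1370975 ≈ -7.2941e-7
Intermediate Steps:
w(Y) = -Y**3/6 (w(Y) = -Y*Y**2/6 = -Y**3/6)
s(B) = -3 + B**4/2 (s(B) = -3*(1 + (-B**3/6)*B) = -3*(1 - B**4/6) = -3 + B**4/2)
E(k, S) = 728 (E(k, S) = -26*(-28) = 728)
1/(-1371703 + E(1449, s(-23))) = 1/(-1371703 + 728) = 1/(-1370975) = -1/1370975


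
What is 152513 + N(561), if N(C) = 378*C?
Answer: 364571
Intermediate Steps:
152513 + N(561) = 152513 + 378*561 = 152513 + 212058 = 364571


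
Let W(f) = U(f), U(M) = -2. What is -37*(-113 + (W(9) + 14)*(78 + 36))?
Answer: -46435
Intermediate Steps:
W(f) = -2
-37*(-113 + (W(9) + 14)*(78 + 36)) = -37*(-113 + (-2 + 14)*(78 + 36)) = -37*(-113 + 12*114) = -37*(-113 + 1368) = -37*1255 = -46435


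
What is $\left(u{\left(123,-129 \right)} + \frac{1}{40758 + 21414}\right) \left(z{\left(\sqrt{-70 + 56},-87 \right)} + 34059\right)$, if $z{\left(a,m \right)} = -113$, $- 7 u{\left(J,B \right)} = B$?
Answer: $\frac{12375160885}{19782} \approx 6.2558 \cdot 10^{5}$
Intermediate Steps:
$u{\left(J,B \right)} = - \frac{B}{7}$
$\left(u{\left(123,-129 \right)} + \frac{1}{40758 + 21414}\right) \left(z{\left(\sqrt{-70 + 56},-87 \right)} + 34059\right) = \left(\left(- \frac{1}{7}\right) \left(-129\right) + \frac{1}{40758 + 21414}\right) \left(-113 + 34059\right) = \left(\frac{129}{7} + \frac{1}{62172}\right) 33946 = \frac{8020195}{435204} \cdot 33946 = \frac{12375160885}{19782}$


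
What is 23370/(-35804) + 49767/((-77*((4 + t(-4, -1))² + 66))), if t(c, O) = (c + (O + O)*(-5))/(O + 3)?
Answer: -994399509/158522210 ≈ -6.2729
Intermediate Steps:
t(c, O) = (c - 10*O)/(3 + O) (t(c, O) = (c + (2*O)*(-5))/(3 + O) = (c - 10*O)/(3 + O))
23370/(-35804) + 49767/((-77*((4 + t(-4, -1))² + 66))) = 23370/(-35804) + 49767/((-77*((4 + (-4 - 10*(-1))/(3 - 1))² + 66))) = 23370*(-1/35804) + 49767/((-77*((4 + (-4 + 10)/2)² + 66))) = -11685/17902 + 49767/((-77*((4 + (½)*6)² + 66))) = -11685/17902 + 49767/((-77*((4 + 3)² + 66))) = -11685/17902 + 49767/((-77*(7² + 66))) = -11685/17902 + 49767/((-77*(49 + 66))) = -11685/17902 + 49767/((-77*115)) = -11685/17902 + 49767/(-8855) = -11685/17902 + 49767*(-1/8855) = -11685/17902 - 49767/8855 = -994399509/158522210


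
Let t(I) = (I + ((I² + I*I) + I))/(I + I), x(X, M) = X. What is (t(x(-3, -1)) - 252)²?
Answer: 64516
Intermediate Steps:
t(I) = (2*I + 2*I²)/(2*I) (t(I) = (I + ((I² + I²) + I))/((2*I)) = (I + (2*I² + I))*(1/(2*I)) = (I + (I + 2*I²))*(1/(2*I)) = (2*I + 2*I²)*(1/(2*I)) = (2*I + 2*I²)/(2*I))
(t(x(-3, -1)) - 252)² = ((1 - 3) - 252)² = (-2 - 252)² = (-254)² = 64516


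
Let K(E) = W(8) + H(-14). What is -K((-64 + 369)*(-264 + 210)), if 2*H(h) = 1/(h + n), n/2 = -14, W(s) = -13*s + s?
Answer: 8065/84 ≈ 96.012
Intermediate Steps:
W(s) = -12*s
n = -28 (n = 2*(-14) = -28)
H(h) = 1/(2*(-28 + h)) (H(h) = 1/(2*(h - 28)) = 1/(2*(-28 + h)))
K(E) = -8065/84 (K(E) = -12*8 + 1/(2*(-28 - 14)) = -96 + (½)/(-42) = -96 + (½)*(-1/42) = -96 - 1/84 = -8065/84)
-K((-64 + 369)*(-264 + 210)) = -1*(-8065/84) = 8065/84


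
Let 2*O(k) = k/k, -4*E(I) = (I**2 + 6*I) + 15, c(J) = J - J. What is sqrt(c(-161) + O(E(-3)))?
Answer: sqrt(2)/2 ≈ 0.70711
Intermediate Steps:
c(J) = 0
E(I) = -15/4 - 3*I/2 - I**2/4 (E(I) = -((I**2 + 6*I) + 15)/4 = -(15 + I**2 + 6*I)/4 = -15/4 - 3*I/2 - I**2/4)
O(k) = 1/2 (O(k) = (k/k)/2 = (1/2)*1 = 1/2)
sqrt(c(-161) + O(E(-3))) = sqrt(0 + 1/2) = sqrt(1/2) = sqrt(2)/2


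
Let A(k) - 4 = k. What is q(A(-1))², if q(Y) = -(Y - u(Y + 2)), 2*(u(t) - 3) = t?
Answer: 25/4 ≈ 6.2500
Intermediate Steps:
A(k) = 4 + k
u(t) = 3 + t/2
q(Y) = 4 - Y/2 (q(Y) = -(Y - (3 + (Y + 2)/2)) = -(Y - (3 + (2 + Y)/2)) = -(Y - (3 + (1 + Y/2))) = -(Y - (4 + Y/2)) = -(Y + (-4 - Y/2)) = -(-4 + Y/2) = 4 - Y/2)
q(A(-1))² = (4 - (4 - 1)/2)² = (4 - ½*3)² = (4 - 3/2)² = (5/2)² = 25/4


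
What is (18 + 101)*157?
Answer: 18683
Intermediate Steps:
(18 + 101)*157 = 119*157 = 18683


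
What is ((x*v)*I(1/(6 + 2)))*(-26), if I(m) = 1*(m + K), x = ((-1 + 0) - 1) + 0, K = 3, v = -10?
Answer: -1625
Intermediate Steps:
x = -2 (x = (-1 - 1) + 0 = -2 + 0 = -2)
I(m) = 3 + m (I(m) = 1*(m + 3) = 1*(3 + m) = 3 + m)
((x*v)*I(1/(6 + 2)))*(-26) = ((-2*(-10))*(3 + 1/(6 + 2)))*(-26) = (20*(3 + 1/8))*(-26) = (20*(3 + ⅛))*(-26) = (20*(25/8))*(-26) = (125/2)*(-26) = -1625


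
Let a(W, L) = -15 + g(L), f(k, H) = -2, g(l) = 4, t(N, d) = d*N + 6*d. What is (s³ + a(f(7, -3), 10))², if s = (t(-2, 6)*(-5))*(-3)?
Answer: 2176781309568121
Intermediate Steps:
t(N, d) = 6*d + N*d (t(N, d) = N*d + 6*d = 6*d + N*d)
a(W, L) = -11 (a(W, L) = -15 + 4 = -11)
s = 360 (s = ((6*(6 - 2))*(-5))*(-3) = ((6*4)*(-5))*(-3) = (24*(-5))*(-3) = -120*(-3) = 360)
(s³ + a(f(7, -3), 10))² = (360³ - 11)² = (46656000 - 11)² = 46655989² = 2176781309568121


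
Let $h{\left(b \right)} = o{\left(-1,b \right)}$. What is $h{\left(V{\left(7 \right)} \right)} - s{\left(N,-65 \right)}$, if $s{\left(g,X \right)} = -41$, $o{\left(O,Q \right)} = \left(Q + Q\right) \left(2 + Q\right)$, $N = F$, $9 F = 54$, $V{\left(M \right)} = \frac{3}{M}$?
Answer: $\frac{2111}{49} \approx 43.082$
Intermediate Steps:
$F = 6$ ($F = \frac{1}{9} \cdot 54 = 6$)
$N = 6$
$o{\left(O,Q \right)} = 2 Q \left(2 + Q\right)$
$h{\left(b \right)} = 2 b \left(2 + b\right)$
$h{\left(V{\left(7 \right)} \right)} - s{\left(N,-65 \right)} = 2 \cdot \frac{3}{7} \left(2 + \frac{3}{7}\right) - -41 = 2 \cdot 3 \cdot \frac{1}{7} \left(2 + 3 \cdot \frac{1}{7}\right) + 41 = 2 \cdot \frac{3}{7} \left(2 + \frac{3}{7}\right) + 41 = 2 \cdot \frac{3}{7} \cdot \frac{17}{7} + 41 = \frac{102}{49} + 41 = \frac{2111}{49}$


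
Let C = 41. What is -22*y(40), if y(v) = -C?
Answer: 902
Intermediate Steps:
y(v) = -41 (y(v) = -1*41 = -41)
-22*y(40) = -22*(-41) = 902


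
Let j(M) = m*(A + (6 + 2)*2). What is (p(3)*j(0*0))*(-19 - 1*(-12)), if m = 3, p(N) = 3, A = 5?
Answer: -1323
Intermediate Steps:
j(M) = 63 (j(M) = 3*(5 + (6 + 2)*2) = 3*(5 + 8*2) = 3*(5 + 16) = 3*21 = 63)
(p(3)*j(0*0))*(-19 - 1*(-12)) = (3*63)*(-19 - 1*(-12)) = 189*(-19 + 12) = 189*(-7) = -1323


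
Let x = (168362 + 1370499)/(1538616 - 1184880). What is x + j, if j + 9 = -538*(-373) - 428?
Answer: 70832574293/353736 ≈ 2.0024e+5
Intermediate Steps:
j = 200237 (j = -9 + (-538*(-373) - 428) = -9 + (200674 - 428) = -9 + 200246 = 200237)
x = 1538861/353736 ≈ 4.3503
x + j = 1538861/353736 + 200237 = 70832574293/353736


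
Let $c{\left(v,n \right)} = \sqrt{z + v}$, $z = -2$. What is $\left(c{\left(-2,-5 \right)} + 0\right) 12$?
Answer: $24 i \approx 24.0 i$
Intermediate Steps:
$c{\left(v,n \right)} = \sqrt{-2 + v}$
$\left(c{\left(-2,-5 \right)} + 0\right) 12 = \left(\sqrt{-2 - 2} + 0\right) 12 = \left(\sqrt{-4} + 0\right) 12 = \left(2 i + 0\right) 12 = 2 i 12 = 24 i$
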